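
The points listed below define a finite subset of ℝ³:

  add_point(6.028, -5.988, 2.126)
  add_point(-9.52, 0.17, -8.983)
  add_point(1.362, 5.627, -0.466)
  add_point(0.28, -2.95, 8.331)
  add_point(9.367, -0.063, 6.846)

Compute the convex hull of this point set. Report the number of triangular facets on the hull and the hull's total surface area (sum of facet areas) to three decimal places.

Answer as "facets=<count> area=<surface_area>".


facets=6 area=411.917

Points on the hull: [0, 1, 2, 3, 4] (5 of 5).

Triangle areas on the boundary:
  f1: (p3, p0, p1) → 88.0681
  f2: (p3, p0, p4) → 34.4461
  f3: (p2, p0, p1) → 94.8396
  f4: (p2, p0, p4) → 48.7770
  f5: (p2, p3, p1) → 91.2577
  f6: (p2, p3, p4) → 54.5286
Σ area = 411.917

Euler: V−E+F = 5−9+6 = 2.


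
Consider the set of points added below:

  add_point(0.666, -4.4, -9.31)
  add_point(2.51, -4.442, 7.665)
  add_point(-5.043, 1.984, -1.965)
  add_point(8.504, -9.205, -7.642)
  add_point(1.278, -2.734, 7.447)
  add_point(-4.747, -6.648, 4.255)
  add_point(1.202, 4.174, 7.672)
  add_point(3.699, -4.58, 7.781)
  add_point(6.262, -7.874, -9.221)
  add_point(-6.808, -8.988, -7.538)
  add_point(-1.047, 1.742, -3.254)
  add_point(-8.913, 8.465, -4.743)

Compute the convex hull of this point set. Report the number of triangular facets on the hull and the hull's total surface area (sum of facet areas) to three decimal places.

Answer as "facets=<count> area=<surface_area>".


facets=18 area=833.625

Points on the hull: [0, 1, 3, 4, 5, 6, 7, 8, 9, 10, 11] (11 of 12).

Area of each hull facet:
  f1: (p9, p0, p11) → 73.8867
  f2: (p8, p3, p11) → 24.6719
  f3: (p8, p0, p11) → 24.9283
  f4: (p8, p9, p3) → 15.7471
  f5: (p8, p9, p0) → 26.5123
  f6: (p6, p7, p3) → 72.1452
  f7: (p10, p3, p11) → 35.1872
  f8: (p10, p6, p11) → 59.0251
  f9: (p10, p6, p3) → 82.4669
  f10: (p5, p7, p3) → 77.9635
  f11: (p5, p9, p3) → 92.2036
  f12: (p5, p9, p11) → 102.8611
  f13: (p5, p6, p11) → 102.4365
  f14: (p4, p5, p6) → 23.4938
  f15: (p1, p6, p7) → 5.0574
  f16: (p1, p4, p6) → 4.2982
  f17: (p1, p5, p7) → 2.4487
  f18: (p1, p4, p5) → 8.2917
Σ area = 833.625

Euler: V−E+F = 11−27+18 = 2.


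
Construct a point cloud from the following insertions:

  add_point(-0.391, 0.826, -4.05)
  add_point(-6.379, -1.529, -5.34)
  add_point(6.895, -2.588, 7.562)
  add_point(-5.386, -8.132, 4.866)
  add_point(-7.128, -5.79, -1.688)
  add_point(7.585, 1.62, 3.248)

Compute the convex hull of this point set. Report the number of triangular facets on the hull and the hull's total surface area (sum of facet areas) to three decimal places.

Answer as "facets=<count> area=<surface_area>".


facets=8 area=330.915

Hull vertices (6/6): indices [0, 1, 2, 3, 4, 5].

Facet areas (half cross-product norm):
  f1: (p3, p1, p4) → 12.1097
  f2: (p3, p1, p5) → 93.4539
  f3: (p2, p3, p4) → 47.5386
  f4: (p2, p3, p5) → 40.4375
  f5: (p0, p1, p4) → 17.9182
  f6: (p0, p1, p5) → 19.8391
  f7: (p0, p2, p4) → 68.7511
  f8: (p0, p2, p5) → 30.8669
Σ area = 330.915

Euler: V−E+F = 6−12+8 = 2.


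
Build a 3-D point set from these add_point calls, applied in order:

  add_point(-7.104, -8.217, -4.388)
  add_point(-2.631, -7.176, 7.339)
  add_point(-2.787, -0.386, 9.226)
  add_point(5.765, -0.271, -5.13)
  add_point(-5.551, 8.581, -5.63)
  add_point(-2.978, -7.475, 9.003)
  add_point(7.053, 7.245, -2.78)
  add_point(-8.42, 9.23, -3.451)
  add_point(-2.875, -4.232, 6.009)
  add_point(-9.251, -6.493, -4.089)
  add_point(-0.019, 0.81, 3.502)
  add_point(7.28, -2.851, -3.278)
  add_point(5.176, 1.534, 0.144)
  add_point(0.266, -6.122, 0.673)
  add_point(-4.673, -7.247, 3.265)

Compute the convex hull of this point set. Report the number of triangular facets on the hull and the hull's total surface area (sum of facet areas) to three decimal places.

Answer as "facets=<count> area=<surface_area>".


11 of the 15 inputs are extreme points: [0, 2, 3, 4, 5, 6, 7, 9, 11, 12, 13].

Area of each hull facet:
  f1: (p2, p7, p9) → 113.5602
  f2: (p6, p2, p7) → 118.6303
  f3: (p4, p7, p9) → 28.4720
  f4: (p4, p6, p7) → 18.1096
  f5: (p5, p2, p9) → 51.5987
  f6: (p12, p6, p11) → 19.0885
  f7: (p12, p6, p2) → 31.3512
  f8: (p12, p5, p11) → 44.5357
  f9: (p12, p5, p2) → 42.8895
  f10: (p3, p6, p11) → 12.4204
  f11: (p3, p4, p6) → 51.4286
  f12: (p13, p5, p11) → 25.3040
  f13: (p0, p4, p9) → 19.7305
  f14: (p0, p3, p4) → 102.1943
  f15: (p0, p3, p11) → 26.6150
  f16: (p0, p13, p11) → 34.9305
  f17: (p0, p5, p9) → 19.3496
  f18: (p0, p13, p5) → 40.7888
Σ area = 800.997

Check V−E+F: 11 − 27 + 18 = 2.

facets=18 area=800.997


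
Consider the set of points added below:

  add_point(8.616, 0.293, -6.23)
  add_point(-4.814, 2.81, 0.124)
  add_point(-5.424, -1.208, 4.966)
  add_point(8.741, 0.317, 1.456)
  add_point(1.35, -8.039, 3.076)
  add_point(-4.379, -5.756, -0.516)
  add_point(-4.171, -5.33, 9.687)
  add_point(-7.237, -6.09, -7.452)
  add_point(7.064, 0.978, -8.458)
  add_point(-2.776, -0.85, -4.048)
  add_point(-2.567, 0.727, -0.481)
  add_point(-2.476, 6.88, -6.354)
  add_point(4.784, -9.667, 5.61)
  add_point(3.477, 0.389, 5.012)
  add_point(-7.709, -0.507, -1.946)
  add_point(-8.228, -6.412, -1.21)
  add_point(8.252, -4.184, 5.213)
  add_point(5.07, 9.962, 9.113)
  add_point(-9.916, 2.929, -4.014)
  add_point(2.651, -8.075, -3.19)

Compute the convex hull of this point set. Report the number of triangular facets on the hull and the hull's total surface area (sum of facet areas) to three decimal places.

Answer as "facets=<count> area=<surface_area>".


facets=22 area=1085.939

Hull vertices (13/20): indices [0, 2, 3, 6, 7, 8, 11, 12, 15, 16, 17, 18, 19].

Facet areas (half cross-product norm):
  f1: (p6, p17, p12) → 95.6524
  f2: (p16, p17, p3) → 37.2513
  f3: (p16, p17, p12) → 36.4084
  f4: (p2, p17, p18) → 84.0729
  f5: (p2, p6, p18) → 12.0682
  f6: (p2, p6, p17) → 50.2998
  f7: (p11, p17, p18) → 74.7213
  f8: (p11, p8, p17) → 99.2072
  f9: (p11, p7, p18) → 43.6213
  f10: (p11, p7, p8) → 77.3082
  f11: (p0, p16, p12) → 36.9566
  f12: (p0, p16, p3) → 17.4730
  f13: (p0, p17, p3) → 39.7523
  f14: (p0, p8, p17) → 23.4054
  f15: (p19, p7, p12) → 39.7449
  f16: (p19, p7, p8) → 62.2009
  f17: (p19, p0, p12) → 47.3266
  f18: (p19, p0, p8) → 14.9170
  f19: (p15, p6, p18) → 56.1582
  f20: (p15, p7, p18) → 29.8686
  f21: (p15, p6, p12) → 62.4591
  f22: (p15, p7, p12) → 45.0660
Σ area = 1085.939

Euler characteristic 13−33+22 = 2 ✓


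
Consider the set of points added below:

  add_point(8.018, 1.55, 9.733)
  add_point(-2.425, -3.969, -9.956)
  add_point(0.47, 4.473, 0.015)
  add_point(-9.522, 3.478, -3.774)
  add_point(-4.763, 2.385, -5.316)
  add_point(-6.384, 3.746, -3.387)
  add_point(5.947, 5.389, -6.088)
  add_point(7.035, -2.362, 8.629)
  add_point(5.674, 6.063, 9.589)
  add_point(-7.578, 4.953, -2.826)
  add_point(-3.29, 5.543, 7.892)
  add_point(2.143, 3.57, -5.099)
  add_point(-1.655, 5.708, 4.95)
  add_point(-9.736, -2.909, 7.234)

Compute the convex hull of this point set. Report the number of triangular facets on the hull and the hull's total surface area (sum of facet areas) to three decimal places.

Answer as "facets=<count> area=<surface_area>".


facets=16 area=841.391

10 of the 14 inputs are extreme points: [0, 1, 3, 6, 7, 8, 9, 10, 12, 13].

Facet areas (half cross-product norm):
  f1: (p8, p0, p13) → 45.7082
  f2: (p7, p0, p13) → 33.7329
  f3: (p7, p1, p13) → 149.6953
  f4: (p10, p8, p13) → 36.9625
  f5: (p3, p1, p13) → 75.5858
  f6: (p3, p10, p13) → 63.3648
  f7: (p3, p10, p9) → 11.6256
  f8: (p6, p8, p0) → 39.9146
  f9: (p6, p3, p1) → 76.9684
  f10: (p6, p3, p9) → 13.7786
  f11: (p6, p7, p0) → 34.2425
  f12: (p6, p7, p1) → 109.4551
  f13: (p12, p10, p8) → 14.6048
  f14: (p12, p10, p9) → 15.1717
  f15: (p12, p6, p8) → 58.1489
  f16: (p12, p6, p9) → 62.4310
Σ area = 841.391

Check V−E+F: 10 − 24 + 16 = 2.


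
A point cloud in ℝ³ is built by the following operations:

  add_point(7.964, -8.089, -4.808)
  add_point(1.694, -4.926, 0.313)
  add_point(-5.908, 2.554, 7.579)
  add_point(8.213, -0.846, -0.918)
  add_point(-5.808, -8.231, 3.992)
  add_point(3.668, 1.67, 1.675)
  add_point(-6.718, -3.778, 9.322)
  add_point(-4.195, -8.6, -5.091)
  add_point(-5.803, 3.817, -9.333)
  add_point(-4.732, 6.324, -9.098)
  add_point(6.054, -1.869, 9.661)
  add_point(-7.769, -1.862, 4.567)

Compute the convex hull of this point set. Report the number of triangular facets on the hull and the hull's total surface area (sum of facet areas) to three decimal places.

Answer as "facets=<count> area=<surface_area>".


facets=18 area=863.998

Points on the hull: [0, 2, 3, 4, 5, 6, 7, 8, 9, 10, 11] (11 of 12).

Triangle areas on the boundary:
  f1: (p4, p7, p11) → 30.4070
  f2: (p8, p7, p11) → 77.6549
  f3: (p8, p2, p11) → 42.3510
  f4: (p8, p2, p9) → 23.2004
  f5: (p5, p9, p3) → 40.4329
  f6: (p5, p2, p9) → 80.7509
  f7: (p0, p4, p7) → 55.5582
  f8: (p0, p8, p7) → 80.1391
  f9: (p0, p9, p3) → 69.0235
  f10: (p0, p8, p9) → 24.6809
  f11: (p6, p2, p11) → 14.2849
  f12: (p6, p4, p11) → 16.5250
  f13: (p10, p5, p2) → 49.9817
  f14: (p10, p6, p2) → 41.3233
  f15: (p10, p5, p3) → 26.2829
  f16: (p10, p0, p3) → 41.3981
  f17: (p10, p0, p4) → 104.7628
  f18: (p10, p6, p4) → 45.2399
Σ area = 863.998

Euler characteristic 11−27+18 = 2 ✓


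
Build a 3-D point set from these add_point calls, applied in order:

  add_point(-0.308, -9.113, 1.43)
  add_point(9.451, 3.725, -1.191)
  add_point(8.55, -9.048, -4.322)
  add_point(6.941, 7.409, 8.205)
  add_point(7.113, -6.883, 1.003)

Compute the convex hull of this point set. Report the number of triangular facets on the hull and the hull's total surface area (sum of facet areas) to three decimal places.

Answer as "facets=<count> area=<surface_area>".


facets=6 area=327.475

Extreme-point indices: [0, 1, 2, 3, 4] — 5 of 5 on the boundary.

Triangle areas on the boundary:
  f1: (p2, p1, p0) → 69.4613
  f2: (p3, p1, p0) → 84.9501
  f3: (p3, p2, p1) → 57.6329
  f4: (p4, p2, p0) → 22.6310
  f5: (p4, p3, p0) → 60.5604
  f6: (p4, p3, p2) → 32.2389
Σ area = 327.475

Euler characteristic 5−9+6 = 2 ✓


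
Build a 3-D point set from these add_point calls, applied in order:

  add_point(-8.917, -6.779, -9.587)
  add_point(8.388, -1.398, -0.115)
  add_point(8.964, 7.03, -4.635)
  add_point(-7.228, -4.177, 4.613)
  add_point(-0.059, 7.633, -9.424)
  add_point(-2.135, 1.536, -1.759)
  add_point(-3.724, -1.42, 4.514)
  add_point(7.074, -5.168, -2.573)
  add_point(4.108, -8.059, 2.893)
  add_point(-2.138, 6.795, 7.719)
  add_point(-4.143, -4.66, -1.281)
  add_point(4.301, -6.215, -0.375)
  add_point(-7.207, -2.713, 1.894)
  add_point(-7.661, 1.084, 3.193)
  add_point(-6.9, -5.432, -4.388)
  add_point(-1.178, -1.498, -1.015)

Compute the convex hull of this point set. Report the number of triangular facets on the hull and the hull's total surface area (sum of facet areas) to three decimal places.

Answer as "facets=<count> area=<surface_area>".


Hull vertices (9/16): indices [0, 1, 2, 3, 4, 7, 8, 9, 13].

Area of each hull facet:
  f1: (p4, p9, p2) → 82.4973
  f2: (p7, p8, p0) → 59.7360
  f3: (p7, p4, p0) → 122.9302
  f4: (p7, p4, p2) → 64.0304
  f5: (p3, p8, p0) → 87.6364
  f6: (p3, p9, p8) → 75.4239
  f7: (p13, p4, p0) → 110.5443
  f8: (p13, p4, p9) → 72.8517
  f9: (p13, p3, p0) → 39.5634
  f10: (p13, p3, p9) → 22.6255
  f11: (p1, p7, p2) → 19.7415
  f12: (p1, p7, p8) → 16.0622
  f13: (p1, p9, p2) → 72.8097
  f14: (p1, p9, p8) → 65.1318
Σ area = 911.584

Euler: V−E+F = 9−21+14 = 2.

facets=14 area=911.584


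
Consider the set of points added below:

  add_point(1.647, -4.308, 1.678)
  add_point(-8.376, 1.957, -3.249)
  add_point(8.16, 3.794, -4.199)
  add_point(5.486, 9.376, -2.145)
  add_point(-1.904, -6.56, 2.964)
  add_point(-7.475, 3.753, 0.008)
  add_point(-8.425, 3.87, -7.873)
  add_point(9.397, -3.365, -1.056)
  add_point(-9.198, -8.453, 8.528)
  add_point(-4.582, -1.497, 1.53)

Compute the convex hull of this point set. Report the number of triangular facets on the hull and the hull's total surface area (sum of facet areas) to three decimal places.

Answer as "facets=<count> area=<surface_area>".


facets=12 area=671.727

8 of the 10 inputs are extreme points: [1, 2, 3, 4, 5, 6, 7, 8].

Triangle areas on the boundary:
  f1: (p3, p7, p8) → 143.9418
  f2: (p5, p3, p8) → 92.0772
  f3: (p5, p6, p3) → 56.6664
  f4: (p4, p7, p8) → 17.5577
  f5: (p4, p6, p8) → 75.0439
  f6: (p4, p6, p7) → 101.7336
  f7: (p2, p3, p7) → 18.0939
  f8: (p2, p6, p7) → 65.2271
  f9: (p2, p6, p3) → 52.1688
  f10: (p1, p6, p8) → 13.0307
  f11: (p1, p5, p8) → 28.5933
  f12: (p1, p5, p6) → 7.5929
Σ area = 671.727

Euler: V−E+F = 8−18+12 = 2.


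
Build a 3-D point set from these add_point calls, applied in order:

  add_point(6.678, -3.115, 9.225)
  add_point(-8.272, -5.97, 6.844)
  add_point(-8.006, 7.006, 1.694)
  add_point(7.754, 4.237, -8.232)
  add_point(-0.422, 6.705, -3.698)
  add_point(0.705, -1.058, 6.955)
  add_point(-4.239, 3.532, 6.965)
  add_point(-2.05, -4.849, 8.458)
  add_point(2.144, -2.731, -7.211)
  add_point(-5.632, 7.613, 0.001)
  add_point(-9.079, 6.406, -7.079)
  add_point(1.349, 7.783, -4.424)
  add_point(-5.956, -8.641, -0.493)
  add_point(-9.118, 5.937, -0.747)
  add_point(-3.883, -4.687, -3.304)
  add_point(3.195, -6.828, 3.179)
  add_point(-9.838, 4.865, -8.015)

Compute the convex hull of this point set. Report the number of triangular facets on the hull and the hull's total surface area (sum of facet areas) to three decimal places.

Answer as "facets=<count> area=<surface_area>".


facets=24 area=952.477

Extreme-point indices: [0, 1, 2, 3, 6, 7, 8, 9, 10, 11, 12, 13, 15, 16] — 14 of 17 on the boundary.

Area of each hull facet:
  f1: (p1, p12, p16) → 64.7097
  f2: (p8, p3, p16) → 63.6146
  f3: (p8, p12, p16) → 82.5018
  f4: (p15, p8, p12) → 52.4907
  f5: (p15, p7, p0) → 28.5629
  f6: (p15, p0, p3) → 65.0711
  f7: (p15, p8, p3) → 47.6851
  f8: (p15, p1, p12) → 40.4806
  f9: (p15, p7, p1) → 22.6110
  f10: (p10, p3, p16) → 16.1061
  f11: (p11, p0, p3) → 74.6251
  f12: (p11, p10, p3) → 36.5082
  f13: (p13, p1, p16) → 47.5768
  f14: (p13, p2, p1) → 20.1437
  f15: (p13, p10, p16) → 5.6460
  f16: (p13, p10, p2) → 5.3335
  f17: (p6, p11, p0) → 86.7586
  f18: (p6, p7, p0) → 39.1495
  f19: (p6, p2, p1) → 36.9595
  f20: (p6, p7, p1) → 28.4842
  f21: (p9, p6, p2) → 10.8975
  f22: (p9, p6, p11) → 32.0576
  f23: (p9, p10, p2) → 11.7637
  f24: (p9, p11, p10) → 32.7399
Σ area = 952.477

Euler characteristic 14−36+24 = 2 ✓


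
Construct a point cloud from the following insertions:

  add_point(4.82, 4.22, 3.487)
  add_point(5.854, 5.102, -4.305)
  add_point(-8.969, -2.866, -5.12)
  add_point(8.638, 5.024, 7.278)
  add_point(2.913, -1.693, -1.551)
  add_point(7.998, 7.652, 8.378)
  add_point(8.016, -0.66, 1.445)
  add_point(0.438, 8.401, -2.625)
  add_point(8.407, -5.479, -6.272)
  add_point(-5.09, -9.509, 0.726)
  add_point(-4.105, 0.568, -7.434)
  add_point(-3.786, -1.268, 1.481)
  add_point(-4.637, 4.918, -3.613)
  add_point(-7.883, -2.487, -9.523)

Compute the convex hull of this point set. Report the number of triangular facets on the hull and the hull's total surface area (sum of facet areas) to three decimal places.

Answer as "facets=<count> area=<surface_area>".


facets=18 area=789.150

Points on the hull: [1, 2, 3, 5, 6, 7, 8, 9, 11, 12, 13] (11 of 14).

Triangle areas on the boundary:
  f1: (p13, p9, p2) → 18.4058
  f2: (p8, p13, p9) → 95.1696
  f3: (p11, p9, p2) → 33.5492
  f4: (p6, p9, p3) → 56.5569
  f5: (p6, p8, p3) → 9.0219
  f6: (p6, p8, p9) → 68.7859
  f7: (p5, p9, p3) → 24.6626
  f8: (p5, p11, p9) → 49.5410
  f9: (p12, p5, p11) → 65.5237
  f10: (p12, p5, p7) → 34.5459
  f11: (p12, p11, p2) → 31.4145
  f12: (p12, p13, p2) → 20.5513
  f13: (p12, p7, p13) → 19.8991
  f14: (p1, p5, p7) → 42.0505
  f15: (p1, p8, p3) → 65.4654
  f16: (p1, p5, p3) → 16.5406
  f17: (p1, p8, p13) → 87.1564
  f18: (p1, p7, p13) → 50.3093
Σ area = 789.150

Check V−E+F: 11 − 27 + 18 = 2.


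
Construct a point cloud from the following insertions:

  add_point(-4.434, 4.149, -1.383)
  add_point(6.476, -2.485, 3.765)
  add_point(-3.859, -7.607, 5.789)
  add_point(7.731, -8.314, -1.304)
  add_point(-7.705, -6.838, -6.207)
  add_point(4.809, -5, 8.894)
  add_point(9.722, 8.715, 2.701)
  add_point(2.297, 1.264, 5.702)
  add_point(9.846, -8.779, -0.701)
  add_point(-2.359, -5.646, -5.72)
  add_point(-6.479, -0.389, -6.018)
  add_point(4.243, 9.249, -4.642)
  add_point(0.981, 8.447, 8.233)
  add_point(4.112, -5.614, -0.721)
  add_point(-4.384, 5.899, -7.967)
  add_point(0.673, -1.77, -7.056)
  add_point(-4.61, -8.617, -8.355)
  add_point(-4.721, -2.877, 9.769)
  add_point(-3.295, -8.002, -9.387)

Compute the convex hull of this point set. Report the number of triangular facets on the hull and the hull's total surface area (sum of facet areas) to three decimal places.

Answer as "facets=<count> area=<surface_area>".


Extreme-point indices: [0, 2, 4, 5, 6, 8, 10, 11, 12, 14, 15, 16, 17, 18] — 14 of 19 on the boundary.

Facet areas (half cross-product norm):
  f1: (p6, p11, p8) → 81.4375
  f2: (p2, p17, p4) → 33.6946
  f3: (p5, p6, p8) → 89.3885
  f4: (p5, p2, p8) → 54.8757
  f5: (p5, p2, p17) → 28.5957
  f6: (p14, p18, p4) → 36.8199
  f7: (p14, p18, p11) → 65.6529
  f8: (p15, p11, p8) → 76.5847
  f9: (p15, p18, p8) → 50.9055
  f10: (p15, p18, p11) → 12.0000
  f11: (p16, p18, p8) → 13.4876
  f12: (p16, p2, p8) → 99.7570
  f13: (p16, p18, p4) → 2.6507
  f14: (p16, p2, p4) → 25.5378
  f15: (p10, p17, p4) → 52.5123
  f16: (p10, p0, p17) → 43.7923
  f17: (p10, p14, p4) → 7.5942
  f18: (p10, p14, p0) → 20.2609
  f19: (p12, p0, p17) → 68.3401
  f20: (p12, p5, p17) → 60.5642
  f21: (p12, p5, p6) → 71.2247
  f22: (p12, p6, p11) → 47.3496
  f23: (p12, p14, p11) → 65.1493
  f24: (p12, p14, p0) → 29.2734
Σ area = 1137.449

Check V−E+F: 14 − 36 + 24 = 2.

facets=24 area=1137.449


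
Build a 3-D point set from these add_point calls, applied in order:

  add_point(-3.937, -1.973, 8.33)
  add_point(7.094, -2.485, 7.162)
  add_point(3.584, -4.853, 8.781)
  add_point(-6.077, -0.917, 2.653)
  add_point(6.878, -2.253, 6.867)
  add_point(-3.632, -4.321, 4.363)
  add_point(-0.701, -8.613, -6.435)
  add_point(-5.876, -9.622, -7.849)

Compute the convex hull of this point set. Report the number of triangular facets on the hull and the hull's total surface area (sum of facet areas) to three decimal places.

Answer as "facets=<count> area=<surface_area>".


facets=12 area=356.710

8 of the 8 inputs are extreme points: [0, 1, 2, 3, 4, 5, 6, 7].

Triangle areas on the boundary:
  f1: (p0, p2, p1) → 15.6660
  f2: (p0, p7, p3) → 33.7569
  f3: (p6, p7, p3) → 35.4798
  f4: (p6, p2, p1) → 36.8270
  f5: (p6, p2, p7) → 37.4590
  f6: (p5, p2, p7) → 46.2802
  f7: (p5, p0, p7) → 8.1438
  f8: (p5, p0, p2) → 18.2746
  f9: (p4, p6, p3) → 86.9709
  f10: (p4, p6, p1) → 2.9513
  f11: (p4, p0, p3) → 32.7519
  f12: (p4, p0, p1) → 2.1488
Σ area = 356.710

Euler: V−E+F = 8−18+12 = 2.


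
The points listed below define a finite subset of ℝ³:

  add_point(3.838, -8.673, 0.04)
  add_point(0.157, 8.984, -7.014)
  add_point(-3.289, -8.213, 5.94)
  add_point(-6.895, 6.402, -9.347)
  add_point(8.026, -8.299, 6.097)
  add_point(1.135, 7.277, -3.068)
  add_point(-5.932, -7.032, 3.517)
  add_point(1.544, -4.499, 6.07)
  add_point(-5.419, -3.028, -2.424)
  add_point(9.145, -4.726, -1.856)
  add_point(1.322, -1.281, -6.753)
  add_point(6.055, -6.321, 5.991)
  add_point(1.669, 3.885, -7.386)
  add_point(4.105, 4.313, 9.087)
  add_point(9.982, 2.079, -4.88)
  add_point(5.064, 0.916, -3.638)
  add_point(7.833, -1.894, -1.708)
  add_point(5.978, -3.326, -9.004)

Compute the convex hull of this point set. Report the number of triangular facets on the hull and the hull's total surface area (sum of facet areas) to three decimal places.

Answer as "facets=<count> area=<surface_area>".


facets=18 area=932.234

Points on the hull: [0, 1, 2, 3, 4, 6, 8, 9, 13, 14, 17] (11 of 18).

Area of each hull facet:
  f1: (p6, p13, p3) → 146.0311
  f2: (p17, p6, p0) → 51.8988
  f3: (p1, p13, p3) → 62.2477
  f4: (p1, p13, p14) → 90.8580
  f5: (p1, p17, p3) → 54.0601
  f6: (p1, p17, p14) → 47.8121
  f7: (p4, p13, p14) → 92.7041
  f8: (p8, p6, p3) → 16.3433
  f9: (p8, p17, p3) → 76.5164
  f10: (p8, p17, p6) → 41.9101
  f11: (p9, p17, p0) → 27.2997
  f12: (p9, p4, p0) → 24.6187
  f13: (p9, p17, p14) → 26.1274
  f14: (p9, p4, p14) → 21.8422
  f15: (p2, p6, p13) → 27.4005
  f16: (p2, p4, p13) → 73.2464
  f17: (p2, p6, p0) → 17.2997
  f18: (p2, p4, p0) → 34.0175
Σ area = 932.234

Check V−E+F: 11 − 27 + 18 = 2.


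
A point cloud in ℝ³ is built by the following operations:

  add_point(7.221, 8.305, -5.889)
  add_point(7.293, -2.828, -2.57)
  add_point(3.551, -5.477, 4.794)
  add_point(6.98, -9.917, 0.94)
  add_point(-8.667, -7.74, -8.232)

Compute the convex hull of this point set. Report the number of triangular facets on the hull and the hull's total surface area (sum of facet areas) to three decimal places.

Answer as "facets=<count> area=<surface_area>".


facets=6 area=456.430

Extreme-point indices: [0, 1, 2, 3, 4] — 5 of 5 on the boundary.

Area of each hull facet:
  f1: (p0, p1, p4) → 100.9386
  f2: (p2, p0, p4) → 157.2594
  f3: (p3, p1, p4) → 69.0787
  f4: (p3, p2, p4) → 60.5722
  f5: (p3, p0, p1) → 8.0527
  f6: (p3, p2, p0) → 60.5283
Σ area = 456.430

Euler characteristic 5−9+6 = 2 ✓


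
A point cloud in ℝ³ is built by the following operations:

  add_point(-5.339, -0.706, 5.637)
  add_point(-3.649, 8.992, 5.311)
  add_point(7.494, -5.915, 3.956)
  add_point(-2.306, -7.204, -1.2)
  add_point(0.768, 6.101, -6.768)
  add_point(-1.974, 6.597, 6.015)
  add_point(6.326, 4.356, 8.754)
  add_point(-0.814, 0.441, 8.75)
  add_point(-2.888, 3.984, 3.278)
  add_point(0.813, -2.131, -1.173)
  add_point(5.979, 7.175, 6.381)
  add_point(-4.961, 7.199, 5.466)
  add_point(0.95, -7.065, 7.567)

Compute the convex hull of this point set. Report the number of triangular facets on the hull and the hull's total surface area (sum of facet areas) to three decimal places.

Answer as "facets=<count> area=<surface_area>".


Hull vertices (10/13): indices [0, 1, 2, 3, 4, 6, 7, 10, 11, 12].

Facet areas (half cross-product norm):
  f1: (p3, p4, p0) → 70.3971
  f2: (p3, p4, p2) → 81.6767
  f3: (p11, p4, p0) → 53.5984
  f4: (p11, p4, p1) → 14.6268
  f5: (p12, p6, p2) → 42.5855
  f6: (p12, p3, p0) → 38.6979
  f7: (p12, p3, p2) → 34.9958
  f8: (p10, p4, p2) → 93.1036
  f9: (p10, p6, p2) → 19.0792
  f10: (p10, p4, p1) → 62.5819
  f11: (p10, p6, p1) → 17.3902
  f12: (p7, p6, p1) → 38.6996
  f13: (p7, p11, p1) → 8.8559
  f14: (p7, p11, p0) → 21.6087
  f15: (p7, p12, p0) → 21.7781
  f16: (p7, p12, p6) → 30.6299
Σ area = 650.305

Euler characteristic 10−24+16 = 2 ✓

facets=16 area=650.305


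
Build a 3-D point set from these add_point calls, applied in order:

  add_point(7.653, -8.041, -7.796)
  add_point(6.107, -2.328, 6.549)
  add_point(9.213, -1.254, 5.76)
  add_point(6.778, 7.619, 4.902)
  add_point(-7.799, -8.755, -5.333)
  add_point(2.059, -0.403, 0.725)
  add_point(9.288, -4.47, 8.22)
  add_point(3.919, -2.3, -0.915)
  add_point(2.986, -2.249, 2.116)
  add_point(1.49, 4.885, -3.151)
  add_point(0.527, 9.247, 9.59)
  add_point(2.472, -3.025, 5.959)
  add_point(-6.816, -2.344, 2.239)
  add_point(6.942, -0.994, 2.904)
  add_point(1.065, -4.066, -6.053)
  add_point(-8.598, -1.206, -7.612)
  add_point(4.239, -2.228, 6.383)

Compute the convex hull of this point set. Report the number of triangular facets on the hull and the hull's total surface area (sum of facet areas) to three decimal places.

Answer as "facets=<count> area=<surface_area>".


facets=16 area=935.728

Hull vertices (10/17): indices [0, 2, 3, 4, 6, 9, 10, 11, 12, 15].

Per-facet area ½‖(b−a)×(c−a)‖:
  f1: (p12, p10, p15) → 69.5858
  f2: (p9, p10, p15) → 76.6665
  f3: (p9, p0, p15) → 92.9965
  f4: (p11, p10, p6) → 46.0230
  f5: (p11, p12, p6) → 5.2621
  f6: (p11, p12, p10) → 64.5861
  f7: (p4, p0, p6) → 129.0174
  f8: (p4, p12, p6) → 82.9591
  f9: (p4, p0, p15) → 62.0693
  f10: (p4, p12, p15) → 36.4795
  f11: (p3, p10, p6) → 50.0493
  f12: (p3, p9, p10) → 39.7019
  f13: (p3, p9, p0) → 72.6583
  f14: (p2, p0, p6) → 30.3053
  f15: (p2, p3, p6) → 10.6073
  f16: (p2, p3, p0) → 66.7605
Σ area = 935.728

Euler: V−E+F = 10−24+16 = 2.


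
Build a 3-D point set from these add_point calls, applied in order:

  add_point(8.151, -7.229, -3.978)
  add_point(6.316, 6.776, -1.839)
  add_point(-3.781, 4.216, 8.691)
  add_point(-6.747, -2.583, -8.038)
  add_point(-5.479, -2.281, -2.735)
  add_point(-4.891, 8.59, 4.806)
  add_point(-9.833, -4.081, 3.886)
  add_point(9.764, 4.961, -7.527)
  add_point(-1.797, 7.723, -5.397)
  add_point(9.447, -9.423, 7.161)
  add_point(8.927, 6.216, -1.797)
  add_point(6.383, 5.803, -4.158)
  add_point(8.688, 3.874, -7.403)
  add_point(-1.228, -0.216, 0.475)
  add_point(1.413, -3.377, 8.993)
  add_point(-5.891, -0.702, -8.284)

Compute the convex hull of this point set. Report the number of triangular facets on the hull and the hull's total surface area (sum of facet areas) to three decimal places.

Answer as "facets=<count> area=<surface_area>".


Extreme-point indices: [0, 1, 2, 3, 5, 6, 7, 8, 9, 10, 12, 14, 15] — 13 of 16 on the boundary.

Per-facet area ½‖(b−a)×(c−a)‖:
  f1: (p3, p5, p6) → 83.7650
  f2: (p2, p5, p6) → 33.3139
  f3: (p0, p9, p7) → 65.7013
  f4: (p0, p9, p6) → 109.8927
  f5: (p0, p3, p6) → 99.9268
  f6: (p14, p9, p6) → 50.2448
  f7: (p14, p2, p6) → 49.9616
  f8: (p14, p2, p9) → 17.7929
  f9: (p10, p2, p5) → 46.1407
  f10: (p10, p9, p7) → 51.0782
  f11: (p10, p2, p9) → 137.3770
  f12: (p12, p3, p7) → 5.1381
  f13: (p12, p0, p7) → 6.0770
  f14: (p12, p0, p3) → 89.2670
  f15: (p15, p3, p5) → 14.9336
  f16: (p15, p8, p5) → 51.0223
  f17: (p15, p3, p7) → 12.5829
  f18: (p15, p8, p7) → 58.5005
  f19: (p1, p8, p7) → 30.3476
  f20: (p1, p10, p7) → 7.8008
  f21: (p1, p8, p5) → 47.3683
  f22: (p1, p10, p5) → 9.1429
Σ area = 1077.376

Check V−E+F: 13 − 33 + 22 = 2.

facets=22 area=1077.376


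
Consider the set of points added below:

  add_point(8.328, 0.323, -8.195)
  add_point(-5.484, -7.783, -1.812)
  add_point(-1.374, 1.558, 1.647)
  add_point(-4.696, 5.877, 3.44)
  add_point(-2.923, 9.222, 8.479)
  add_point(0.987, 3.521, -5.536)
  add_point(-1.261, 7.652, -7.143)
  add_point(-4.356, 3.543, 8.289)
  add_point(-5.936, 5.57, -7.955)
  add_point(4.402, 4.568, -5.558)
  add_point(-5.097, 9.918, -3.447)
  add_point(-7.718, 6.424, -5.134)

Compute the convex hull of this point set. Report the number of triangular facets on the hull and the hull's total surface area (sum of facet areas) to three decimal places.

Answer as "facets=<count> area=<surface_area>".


facets=14 area=659.363

9 of the 12 inputs are extreme points: [0, 1, 4, 6, 7, 8, 9, 10, 11].

Triangle areas on the boundary:
  f1: (p8, p1, p11) → 25.1945
  f2: (p8, p1, p0) → 105.2766
  f3: (p8, p6, p0) → 27.9113
  f4: (p7, p1, p11) → 93.3678
  f5: (p7, p4, p11) → 41.1695
  f6: (p7, p1, p0) → 129.4113
  f7: (p7, p4, p0) → 61.6472
  f8: (p10, p4, p11) → 25.9111
  f9: (p10, p6, p4) → 30.7152
  f10: (p10, p8, p11) → 7.9158
  f11: (p10, p8, p6) → 14.1014
  f12: (p9, p4, p0) → 30.3490
  f13: (p9, p6, p0) → 14.2372
  f14: (p9, p6, p4) → 52.1555
Σ area = 659.363

Euler: V−E+F = 9−21+14 = 2.


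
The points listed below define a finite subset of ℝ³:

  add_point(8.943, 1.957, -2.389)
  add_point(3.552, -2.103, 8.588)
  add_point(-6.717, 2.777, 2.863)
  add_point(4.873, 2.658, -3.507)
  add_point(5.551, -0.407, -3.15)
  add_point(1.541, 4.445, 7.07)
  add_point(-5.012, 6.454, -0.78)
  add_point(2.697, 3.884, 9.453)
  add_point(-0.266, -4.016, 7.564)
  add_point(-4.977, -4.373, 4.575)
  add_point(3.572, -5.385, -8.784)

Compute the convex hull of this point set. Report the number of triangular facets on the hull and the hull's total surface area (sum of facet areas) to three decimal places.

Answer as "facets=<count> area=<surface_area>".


Points on the hull: [0, 1, 2, 3, 5, 6, 7, 8, 9, 10] (10 of 11).

Triangle areas on the boundary:
  f1: (p6, p10, p2) → 45.4245
  f2: (p6, p7, p2) → 31.3969
  f3: (p9, p7, p2) → 42.4783
  f4: (p9, p8, p7) → 21.4107
  f5: (p9, p10, p2) → 60.0344
  f6: (p9, p8, p10) → 44.4246
  f7: (p1, p7, p0) → 39.0292
  f8: (p1, p8, p7) → 12.6238
  f9: (p1, p10, p0) → 71.4143
  f10: (p1, p8, p10) → 36.9195
  f11: (p3, p10, p0) → 20.5798
  f12: (p3, p6, p0) → 12.2589
  f13: (p3, p6, p10) → 50.5916
  f14: (p5, p7, p0) → 15.3648
  f15: (p5, p6, p0) → 63.0648
  f16: (p5, p6, p7) → 3.3454
Σ area = 570.362

Euler: V−E+F = 10−24+16 = 2.

facets=16 area=570.362


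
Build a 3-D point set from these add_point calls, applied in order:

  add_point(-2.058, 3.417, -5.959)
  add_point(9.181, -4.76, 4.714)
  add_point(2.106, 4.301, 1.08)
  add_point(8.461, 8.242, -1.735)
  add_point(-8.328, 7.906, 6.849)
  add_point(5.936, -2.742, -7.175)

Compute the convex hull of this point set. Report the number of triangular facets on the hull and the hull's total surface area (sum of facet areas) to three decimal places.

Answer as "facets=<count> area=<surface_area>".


facets=6 area=550.899

Extreme-point indices: [0, 1, 3, 4, 5] — 5 of 6 on the boundary.

Facet areas (half cross-product norm):
  f1: (p3, p1, p4) → 134.9384
  f2: (p5, p1, p4) → 132.5617
  f3: (p5, p3, p1) → 73.9150
  f4: (p0, p3, p4) → 91.9596
  f5: (p0, p5, p4) → 59.9558
  f6: (p0, p5, p3) → 57.5682
Σ area = 550.899

Euler characteristic 5−9+6 = 2 ✓


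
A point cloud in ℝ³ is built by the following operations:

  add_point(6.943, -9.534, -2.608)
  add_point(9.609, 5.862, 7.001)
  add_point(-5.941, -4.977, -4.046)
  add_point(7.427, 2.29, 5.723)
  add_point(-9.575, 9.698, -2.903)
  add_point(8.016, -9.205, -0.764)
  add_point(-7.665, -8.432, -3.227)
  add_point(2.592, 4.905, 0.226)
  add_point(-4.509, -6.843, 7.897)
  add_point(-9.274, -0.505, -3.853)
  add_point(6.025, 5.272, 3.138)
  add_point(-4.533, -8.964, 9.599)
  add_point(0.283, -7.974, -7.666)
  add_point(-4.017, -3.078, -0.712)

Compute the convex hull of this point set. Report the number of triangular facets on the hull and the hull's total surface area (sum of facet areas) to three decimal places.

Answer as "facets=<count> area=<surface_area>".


facets=16 area=1001.042

Hull vertices (10/14): indices [0, 1, 4, 5, 6, 7, 9, 10, 11, 12].

Per-facet area ½‖(b−a)×(c−a)‖:
  f1: (p11, p1, p4) → 205.8485
  f2: (p5, p11, p1) → 134.7947
  f3: (p7, p12, p4) → 102.6326
  f4: (p10, p7, p12) → 29.5517
  f5: (p10, p1, p4) → 25.2296
  f6: (p10, p7, p4) → 17.8559
  f7: (p9, p12, p4) → 50.3724
  f8: (p9, p6, p12) → 36.8369
  f9: (p9, p11, p4) → 76.2913
  f10: (p9, p6, p11) → 52.8984
  f11: (p0, p6, p12) → 35.8016
  f12: (p0, p10, p12) → 67.6679
  f13: (p0, p5, p11) → 17.3333
  f14: (p0, p6, p11) → 92.9934
  f15: (p0, p5, p1) → 15.0855
  f16: (p0, p10, p1) → 39.8478
Σ area = 1001.042

Euler: V−E+F = 10−24+16 = 2.


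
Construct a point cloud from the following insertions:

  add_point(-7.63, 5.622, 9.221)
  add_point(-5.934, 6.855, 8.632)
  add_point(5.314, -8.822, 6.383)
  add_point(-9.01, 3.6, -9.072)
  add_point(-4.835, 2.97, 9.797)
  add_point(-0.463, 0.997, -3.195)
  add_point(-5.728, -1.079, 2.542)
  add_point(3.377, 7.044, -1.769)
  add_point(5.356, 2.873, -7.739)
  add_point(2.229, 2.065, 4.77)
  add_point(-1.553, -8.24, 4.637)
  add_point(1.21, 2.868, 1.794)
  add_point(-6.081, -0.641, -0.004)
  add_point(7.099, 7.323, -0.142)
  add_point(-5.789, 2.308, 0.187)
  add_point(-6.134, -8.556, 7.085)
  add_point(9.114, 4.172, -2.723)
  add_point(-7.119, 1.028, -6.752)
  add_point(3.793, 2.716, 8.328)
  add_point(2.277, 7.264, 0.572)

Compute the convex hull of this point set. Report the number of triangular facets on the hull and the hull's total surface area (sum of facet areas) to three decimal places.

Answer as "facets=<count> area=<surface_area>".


facets=24 area=972.845

Hull vertices (14/20): indices [0, 1, 2, 3, 4, 7, 8, 10, 13, 15, 16, 17, 18, 19].

Triangle areas on the boundary:
  f1: (p15, p4, p2) → 68.1500
  f2: (p8, p2, p16) → 51.7100
  f3: (p18, p2, p16) → 72.5876
  f4: (p18, p4, p2) → 50.7834
  f5: (p18, p1, p4) → 17.8681
  f6: (p10, p15, p2) → 12.6454
  f7: (p10, p8, p2) → 63.2869
  f8: (p7, p8, p3) → 53.2288
  f9: (p0, p15, p4) → 19.4269
  f10: (p0, p1, p4) → 4.2046
  f11: (p0, p15, p3) → 128.9130
  f12: (p0, p1, p3) → 19.8778
  f13: (p17, p8, p3) → 23.5465
  f14: (p17, p10, p8) → 97.1671
  f15: (p17, p15, p3) → 15.7453
  f16: (p17, p10, p15) → 40.7703
  f17: (p19, p1, p3) → 87.6410
  f18: (p19, p7, p3) → 19.0750
  f19: (p13, p18, p1) → 53.3247
  f20: (p13, p19, p1) → 16.5183
  f21: (p13, p18, p16) → 22.0756
  f22: (p13, p19, p7) → 5.2836
  f23: (p13, p8, p16) → 13.7517
  f24: (p13, p7, p8) → 15.2634
Σ area = 972.845

Euler characteristic 14−36+24 = 2 ✓


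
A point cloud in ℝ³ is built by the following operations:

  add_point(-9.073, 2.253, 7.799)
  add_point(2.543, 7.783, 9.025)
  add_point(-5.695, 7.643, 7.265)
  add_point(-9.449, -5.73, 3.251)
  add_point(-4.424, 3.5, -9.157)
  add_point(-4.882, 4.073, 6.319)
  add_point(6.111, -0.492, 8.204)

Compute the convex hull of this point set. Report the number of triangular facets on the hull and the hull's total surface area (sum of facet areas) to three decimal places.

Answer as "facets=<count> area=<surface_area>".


Extreme-point indices: [0, 1, 2, 3, 4, 6] — 6 of 7 on the boundary.

Per-facet area ½‖(b−a)×(c−a)‖:
  f1: (p4, p6, p3) → 135.5735
  f2: (p4, p1, p6) → 89.2945
  f3: (p0, p6, p3) → 70.6027
  f4: (p0, p1, p6) → 58.4101
  f5: (p0, p4, p3) → 74.1449
  f6: (p2, p4, p1) → 70.9121
  f7: (p2, p0, p1) → 23.0665
  f8: (p2, p0, p4) → 54.0102
Σ area = 576.014

Check V−E+F: 6 − 12 + 8 = 2.

facets=8 area=576.014


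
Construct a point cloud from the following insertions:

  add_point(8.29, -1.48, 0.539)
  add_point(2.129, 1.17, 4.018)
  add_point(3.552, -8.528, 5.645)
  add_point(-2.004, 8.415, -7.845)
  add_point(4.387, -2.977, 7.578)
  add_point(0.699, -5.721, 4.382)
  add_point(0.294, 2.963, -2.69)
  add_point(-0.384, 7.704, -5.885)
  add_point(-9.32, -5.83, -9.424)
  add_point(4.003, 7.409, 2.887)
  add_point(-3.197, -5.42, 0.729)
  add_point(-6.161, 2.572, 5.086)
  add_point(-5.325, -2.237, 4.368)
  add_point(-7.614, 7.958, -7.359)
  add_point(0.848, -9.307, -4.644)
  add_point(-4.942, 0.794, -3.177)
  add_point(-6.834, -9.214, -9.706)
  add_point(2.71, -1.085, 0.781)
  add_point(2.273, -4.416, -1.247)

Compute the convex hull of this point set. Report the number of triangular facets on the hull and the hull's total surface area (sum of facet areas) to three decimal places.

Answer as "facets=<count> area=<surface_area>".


12 of the 19 inputs are extreme points: [0, 2, 3, 4, 7, 8, 9, 11, 12, 13, 14, 16].

Facet areas (half cross-product norm):
  f1: (p16, p3, p8) → 30.2411
  f2: (p7, p3, p0) → 8.6575
  f3: (p13, p3, p8) → 38.9733
  f4: (p13, p11, p8) → 92.9659
  f5: (p14, p3, p0) → 96.8629
  f6: (p14, p16, p3) → 81.4854
  f7: (p12, p11, p4) → 24.8606
  f8: (p12, p11, p8) → 34.5123
  f9: (p12, p16, p8) → 30.9956
  f10: (p9, p11, p4) → 58.9359
  f11: (p9, p4, p0) → 40.3077
  f12: (p9, p7, p0) → 49.7674
  f13: (p9, p13, p11) → 75.7829
  f14: (p9, p7, p3) → 4.1980
  f15: (p9, p13, p3) → 31.9169
  f16: (p2, p12, p16) → 86.2108
  f17: (p2, p14, p16) → 32.9159
  f18: (p2, p12, p4) → 30.0123
  f19: (p2, p4, p0) → 24.2806
  f20: (p2, p14, p0) → 50.0020
Σ area = 923.885

Check V−E+F: 12 − 30 + 20 = 2.

facets=20 area=923.885


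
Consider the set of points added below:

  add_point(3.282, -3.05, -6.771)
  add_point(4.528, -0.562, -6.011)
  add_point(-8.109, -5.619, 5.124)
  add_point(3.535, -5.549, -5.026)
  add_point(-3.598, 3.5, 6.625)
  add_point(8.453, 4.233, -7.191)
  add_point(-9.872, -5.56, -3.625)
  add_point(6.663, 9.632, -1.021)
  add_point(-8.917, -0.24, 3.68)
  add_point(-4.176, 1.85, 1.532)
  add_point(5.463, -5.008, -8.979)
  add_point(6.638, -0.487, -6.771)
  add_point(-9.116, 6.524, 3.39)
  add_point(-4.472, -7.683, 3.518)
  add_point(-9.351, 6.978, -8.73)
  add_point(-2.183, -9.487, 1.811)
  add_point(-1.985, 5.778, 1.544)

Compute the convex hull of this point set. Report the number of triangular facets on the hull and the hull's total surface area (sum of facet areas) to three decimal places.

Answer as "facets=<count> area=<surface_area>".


Extreme-point indices: [2, 3, 4, 5, 6, 7, 8, 10, 11, 12, 13, 14, 15] — 13 of 17 on the boundary.

Per-facet area ½‖(b−a)×(c−a)‖:
  f1: (p10, p15, p6) → 70.6891
  f2: (p10, p14, p6) → 108.0426
  f3: (p10, p14, p5) → 87.9555
  f4: (p2, p15, p6) → 33.6459
  f5: (p7, p14, p5) → 73.5470
  f6: (p7, p4, p15) → 97.7602
  f7: (p11, p10, p5) → 6.6920
  f8: (p11, p7, p5) → 18.8908
  f9: (p11, p7, p15) → 86.2107
  f10: (p13, p4, p15) → 15.7664
  f11: (p13, p2, p15) → 1.5951
  f12: (p13, p2, p4) → 22.9073
  f13: (p8, p2, p6) → 24.0635
  f14: (p12, p7, p4) → 49.7525
  f15: (p12, p7, p14) → 97.8586
  f16: (p12, p2, p4) → 36.3639
  f17: (p12, p8, p2) → 4.6550
  f18: (p12, p14, p6) → 74.9326
  f19: (p12, p8, p6) → 25.7595
  f20: (p3, p10, p15) → 7.9034
  f21: (p3, p11, p15) → 17.1417
  f22: (p3, p11, p10) → 11.2700
Σ area = 973.403

Check V−E+F: 13 − 33 + 22 = 2.

facets=22 area=973.403


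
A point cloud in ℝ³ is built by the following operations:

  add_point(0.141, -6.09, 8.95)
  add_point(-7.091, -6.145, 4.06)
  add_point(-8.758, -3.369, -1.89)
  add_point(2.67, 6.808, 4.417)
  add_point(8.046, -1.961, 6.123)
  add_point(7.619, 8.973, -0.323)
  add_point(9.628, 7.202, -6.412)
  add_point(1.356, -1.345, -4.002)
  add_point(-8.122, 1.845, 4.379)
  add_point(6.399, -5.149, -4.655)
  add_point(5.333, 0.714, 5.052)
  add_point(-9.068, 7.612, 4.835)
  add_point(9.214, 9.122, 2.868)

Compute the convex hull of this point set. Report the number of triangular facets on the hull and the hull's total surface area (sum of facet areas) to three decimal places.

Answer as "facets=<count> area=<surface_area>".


facets=16 area=906.265

Points on the hull: [0, 1, 2, 3, 4, 5, 6, 9, 11, 12] (10 of 13).

Per-facet area ½‖(b−a)×(c−a)‖:
  f1: (p0, p1, p11) → 60.5661
  f2: (p2, p6, p11) → 133.8091
  f3: (p2, p1, p11) → 43.3926
  f4: (p5, p6, p11) → 49.1721
  f5: (p5, p12, p11) → 30.8441
  f6: (p5, p12, p6) → 8.5470
  f7: (p3, p0, p11) → 81.1514
  f8: (p3, p12, p11) → 17.9914
  f9: (p3, p12, p0) → 41.6035
  f10: (p4, p12, p6) → 54.8624
  f11: (p4, p12, p0) → 43.8095
  f12: (p9, p2, p6) → 98.6577
  f13: (p9, p4, p6) → 72.0508
  f14: (p9, p2, p1) → 52.0791
  f15: (p9, p0, p1) → 64.6327
  f16: (p9, p4, p0) → 53.0956
Σ area = 906.265

Euler characteristic 10−24+16 = 2 ✓


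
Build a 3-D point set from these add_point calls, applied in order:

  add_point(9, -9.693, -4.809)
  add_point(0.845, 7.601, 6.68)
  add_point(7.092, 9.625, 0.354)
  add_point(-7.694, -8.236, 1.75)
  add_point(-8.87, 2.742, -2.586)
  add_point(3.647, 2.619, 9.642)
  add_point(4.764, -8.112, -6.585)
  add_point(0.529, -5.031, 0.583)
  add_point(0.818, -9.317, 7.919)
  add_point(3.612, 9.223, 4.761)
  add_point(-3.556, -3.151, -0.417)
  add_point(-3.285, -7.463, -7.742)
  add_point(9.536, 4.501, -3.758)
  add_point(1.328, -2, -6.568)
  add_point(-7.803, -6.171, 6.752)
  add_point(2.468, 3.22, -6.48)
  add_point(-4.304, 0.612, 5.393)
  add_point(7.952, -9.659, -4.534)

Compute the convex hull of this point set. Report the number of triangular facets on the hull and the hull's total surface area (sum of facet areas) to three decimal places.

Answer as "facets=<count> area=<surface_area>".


facets=24 area=1079.207

Points on the hull: [0, 1, 2, 3, 4, 5, 6, 8, 9, 11, 12, 14, 15, 17] (14 of 18).

Area of each hull facet:
  f1: (p5, p0, p12) → 104.7979
  f2: (p8, p5, p0) → 93.7292
  f3: (p8, p14, p5) → 57.0245
  f4: (p15, p11, p4) → 65.4621
  f5: (p2, p5, p12) → 42.1875
  f6: (p2, p9, p5) → 19.7438
  f7: (p2, p15, p12) → 26.9221
  f8: (p2, p9, p4) → 44.1395
  f9: (p2, p15, p4) → 60.9743
  f10: (p1, p14, p5) → 47.3603
  f11: (p1, p9, p5) → 11.6494
  f12: (p1, p14, p4) → 88.5020
  f13: (p1, p9, p4) → 25.2951
  f14: (p17, p11, p0) → 3.3846
  f15: (p17, p8, p0) → 5.5472
  f16: (p3, p8, p14) → 25.0231
  f17: (p3, p14, p4) → 32.0965
  f18: (p3, p11, p4) → 58.1366
  f19: (p3, p17, p11) → 61.7832
  f20: (p3, p17, p8) → 75.4460
  f21: (p6, p11, p0) → 6.8599
  f22: (p6, p15, p11) → 45.3758
  f23: (p6, p0, p12) → 33.3616
  f24: (p6, p15, p12) → 44.4044
Σ area = 1079.207

Euler: V−E+F = 14−36+24 = 2.
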